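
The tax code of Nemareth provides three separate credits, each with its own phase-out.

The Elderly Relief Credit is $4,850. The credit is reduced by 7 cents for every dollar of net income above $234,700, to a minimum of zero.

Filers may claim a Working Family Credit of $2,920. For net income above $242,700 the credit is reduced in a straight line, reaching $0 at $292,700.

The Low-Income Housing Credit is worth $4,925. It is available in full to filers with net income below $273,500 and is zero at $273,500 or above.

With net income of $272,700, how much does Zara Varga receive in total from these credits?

Elderly Relief Credit: 7% of the $38,000 excess over $234,700 is $2,660; credit = $4,850 − $2,660 = $2,190.
Working Family Credit: $272,700 is $30,000 into a $50,000 phase-out range, leaving 20,000/50,000 of the credit: $2,920 × 20,000/50,000 = $1,168.
Low-Income Housing Credit: $272,700 is below the $273,500 cutoff, so the full $4,925 applies.
Total: $2,190 + $1,168 + $4,925 = $8,283.

$8,283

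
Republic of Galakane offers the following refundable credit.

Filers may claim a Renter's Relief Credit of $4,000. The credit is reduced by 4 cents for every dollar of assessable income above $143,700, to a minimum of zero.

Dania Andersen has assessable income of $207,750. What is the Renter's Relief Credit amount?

$1,438

Renter's Relief Credit: 4% of the $64,050 excess over $143,700 is $2,562; credit = $4,000 − $2,562 = $1,438.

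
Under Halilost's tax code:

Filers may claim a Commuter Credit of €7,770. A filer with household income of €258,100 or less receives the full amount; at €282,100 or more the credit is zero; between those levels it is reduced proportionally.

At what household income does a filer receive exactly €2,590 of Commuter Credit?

€2,590 is 2,590/7,770 of the full €7,770, so 5,180/7,770 of the €24,000 range has been used: income = €258,100 + €24,000 × 5,180/7,770 = €274,100.

€274,100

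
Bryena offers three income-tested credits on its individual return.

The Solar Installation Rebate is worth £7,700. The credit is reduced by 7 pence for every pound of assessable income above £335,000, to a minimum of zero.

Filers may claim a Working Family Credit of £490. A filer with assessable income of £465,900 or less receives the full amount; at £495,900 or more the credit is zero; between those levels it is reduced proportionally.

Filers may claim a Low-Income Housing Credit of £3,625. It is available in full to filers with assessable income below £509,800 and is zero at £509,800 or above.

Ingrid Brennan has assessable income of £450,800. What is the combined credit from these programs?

£4,115

Solar Installation Rebate: 7% of the £115,800 excess over £335,000 is £8,106 ≥ base, so the credit is £0.
Working Family Credit: £450,800 is at or below the £465,900 threshold, so the full £490 applies.
Low-Income Housing Credit: £450,800 is below the £509,800 cutoff, so the full £3,625 applies.
Total: £0 + £490 + £3,625 = £4,115.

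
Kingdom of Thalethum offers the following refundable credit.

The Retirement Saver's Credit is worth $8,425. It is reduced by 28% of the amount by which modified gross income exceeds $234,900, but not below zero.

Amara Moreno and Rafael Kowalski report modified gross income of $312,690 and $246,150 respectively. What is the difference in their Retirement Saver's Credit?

Amara ($312,690): Retirement Saver's Credit: 28% of the $77,790 excess over $234,900 is $21,781.20 ≥ base, so the credit is $0.
Rafael ($246,150): Retirement Saver's Credit: 28% of the $11,250 excess over $234,900 is $3,150; credit = $8,425 − $3,150 = $5,275.
Difference: |$0 − $5,275| = $5,275.

$5,275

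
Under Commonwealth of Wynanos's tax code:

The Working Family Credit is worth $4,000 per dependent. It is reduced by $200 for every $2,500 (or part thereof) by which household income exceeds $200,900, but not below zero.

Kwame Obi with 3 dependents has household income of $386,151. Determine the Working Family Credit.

$0

Working Family Credit: base = 3 × $4,000 = $12,000. income exceeds $200,900 by $185,251 → 75 increments × $200 = $15,000 ≥ base, so the credit is $0.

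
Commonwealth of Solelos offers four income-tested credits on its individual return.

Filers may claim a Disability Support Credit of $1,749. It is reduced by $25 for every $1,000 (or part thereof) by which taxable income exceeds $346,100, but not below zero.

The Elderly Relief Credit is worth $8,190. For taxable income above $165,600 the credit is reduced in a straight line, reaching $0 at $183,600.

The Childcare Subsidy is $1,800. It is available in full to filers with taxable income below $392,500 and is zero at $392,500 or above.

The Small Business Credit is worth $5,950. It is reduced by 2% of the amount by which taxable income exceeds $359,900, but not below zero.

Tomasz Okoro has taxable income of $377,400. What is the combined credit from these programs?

$8,349

Disability Support Credit: income exceeds $346,100 by $31,300, which is 32 full-or-partial $1,000 increments; reduction = 32 × $25 = $800, leaving $949.
Elderly Relief Credit: $377,400 is at or above $183,600, so the credit is $0.
Childcare Subsidy: $377,400 is below the $392,500 cutoff, so the full $1,800 applies.
Small Business Credit: 2% of the $17,500 excess over $359,900 is $350; credit = $5,950 − $350 = $5,600.
Total: $949 + $0 + $1,800 + $5,600 = $8,349.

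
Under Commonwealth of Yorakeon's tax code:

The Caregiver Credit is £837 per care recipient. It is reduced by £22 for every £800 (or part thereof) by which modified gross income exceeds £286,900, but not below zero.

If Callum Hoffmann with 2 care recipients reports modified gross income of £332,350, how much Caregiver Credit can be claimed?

£420

Caregiver Credit: base = 2 × £837 = £1,674. income exceeds £286,900 by £45,450, which is 57 full-or-partial £800 increments; reduction = 57 × £22 = £1,254, leaving £420.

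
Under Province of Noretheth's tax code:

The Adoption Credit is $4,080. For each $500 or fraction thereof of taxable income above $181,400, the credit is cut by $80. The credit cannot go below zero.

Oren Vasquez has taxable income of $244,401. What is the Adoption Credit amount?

Adoption Credit: income exceeds $181,400 by $63,001 → 127 increments × $80 = $10,160 ≥ base, so the credit is $0.

$0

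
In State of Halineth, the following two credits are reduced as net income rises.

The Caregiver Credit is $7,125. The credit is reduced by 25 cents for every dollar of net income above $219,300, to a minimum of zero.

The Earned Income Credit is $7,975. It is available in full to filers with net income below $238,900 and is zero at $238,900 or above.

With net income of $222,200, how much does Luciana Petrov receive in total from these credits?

Caregiver Credit: 25% of the $2,900 excess over $219,300 is $725; credit = $7,125 − $725 = $6,400.
Earned Income Credit: $222,200 is below the $238,900 cutoff, so the full $7,975 applies.
Total: $6,400 + $7,975 = $14,375.

$14,375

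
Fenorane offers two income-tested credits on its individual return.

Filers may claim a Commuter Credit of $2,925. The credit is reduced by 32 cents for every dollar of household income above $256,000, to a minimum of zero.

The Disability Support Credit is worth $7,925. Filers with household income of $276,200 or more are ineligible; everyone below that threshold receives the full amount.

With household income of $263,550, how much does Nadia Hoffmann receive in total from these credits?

Commuter Credit: 32% of the $7,550 excess over $256,000 is $2,416; credit = $2,925 − $2,416 = $509.
Disability Support Credit: $263,550 is below the $276,200 cutoff, so the full $7,925 applies.
Total: $509 + $7,925 = $8,434.

$8,434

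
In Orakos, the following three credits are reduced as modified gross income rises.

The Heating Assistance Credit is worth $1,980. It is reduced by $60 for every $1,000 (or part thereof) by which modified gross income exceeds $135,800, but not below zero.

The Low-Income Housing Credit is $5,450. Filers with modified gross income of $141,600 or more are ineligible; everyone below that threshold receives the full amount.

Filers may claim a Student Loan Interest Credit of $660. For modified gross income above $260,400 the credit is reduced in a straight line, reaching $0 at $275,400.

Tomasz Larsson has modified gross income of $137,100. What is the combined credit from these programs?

Heating Assistance Credit: income exceeds $135,800 by $1,300, which is 2 full-or-partial $1,000 increments; reduction = 2 × $60 = $120, leaving $1,860.
Low-Income Housing Credit: $137,100 is below the $141,600 cutoff, so the full $5,450 applies.
Student Loan Interest Credit: $137,100 is at or below the $260,400 threshold, so the full $660 applies.
Total: $1,860 + $5,450 + $660 = $7,970.

$7,970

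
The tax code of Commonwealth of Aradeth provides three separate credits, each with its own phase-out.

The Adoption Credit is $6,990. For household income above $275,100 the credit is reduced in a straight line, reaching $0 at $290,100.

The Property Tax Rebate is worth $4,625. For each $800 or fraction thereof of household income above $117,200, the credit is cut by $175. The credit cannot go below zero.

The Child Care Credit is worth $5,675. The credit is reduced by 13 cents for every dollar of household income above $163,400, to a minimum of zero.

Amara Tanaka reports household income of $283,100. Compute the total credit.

$3,262

Adoption Credit: $283,100 is $8,000 into a $15,000 phase-out range, leaving 7,000/15,000 of the credit: $6,990 × 7,000/15,000 = $3,262.
Property Tax Rebate: income exceeds $117,200 by $165,900 → 208 increments × $175 = $36,400 ≥ base, so the credit is $0.
Child Care Credit: 13% of the $119,700 excess over $163,400 is $15,561 ≥ base, so the credit is $0.
Total: $3,262 + $0 + $0 = $3,262.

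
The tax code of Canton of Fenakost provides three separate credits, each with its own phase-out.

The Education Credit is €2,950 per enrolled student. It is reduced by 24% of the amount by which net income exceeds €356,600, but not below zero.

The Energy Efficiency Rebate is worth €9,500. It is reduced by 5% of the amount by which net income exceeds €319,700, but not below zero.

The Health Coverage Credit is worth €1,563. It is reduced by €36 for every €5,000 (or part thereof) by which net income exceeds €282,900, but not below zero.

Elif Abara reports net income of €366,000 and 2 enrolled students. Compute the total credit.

Education Credit: base = 2 × €2,950 = €5,900. 24% of the €9,400 excess over €356,600 is €2,256; credit = €5,900 − €2,256 = €3,644.
Energy Efficiency Rebate: 5% of the €46,300 excess over €319,700 is €2,315; credit = €9,500 − €2,315 = €7,185.
Health Coverage Credit: income exceeds €282,900 by €83,100, which is 17 full-or-partial €5,000 increments; reduction = 17 × €36 = €612, leaving €951.
Total: €3,644 + €7,185 + €951 = €11,780.

€11,780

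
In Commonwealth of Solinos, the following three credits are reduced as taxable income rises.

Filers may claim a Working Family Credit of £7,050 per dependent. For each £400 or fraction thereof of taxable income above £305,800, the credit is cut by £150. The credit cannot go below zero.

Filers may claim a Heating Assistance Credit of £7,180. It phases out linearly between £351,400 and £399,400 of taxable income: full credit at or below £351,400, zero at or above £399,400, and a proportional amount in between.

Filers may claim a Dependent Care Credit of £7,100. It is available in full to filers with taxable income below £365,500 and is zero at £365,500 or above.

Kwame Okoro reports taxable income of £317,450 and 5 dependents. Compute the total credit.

£45,030

Working Family Credit: base = 5 × £7,050 = £35,250. income exceeds £305,800 by £11,650, which is 30 full-or-partial £400 increments; reduction = 30 × £150 = £4,500, leaving £30,750.
Heating Assistance Credit: £317,450 is at or below the £351,400 threshold, so the full £7,180 applies.
Dependent Care Credit: £317,450 is below the £365,500 cutoff, so the full £7,100 applies.
Total: £30,750 + £7,180 + £7,100 = £45,030.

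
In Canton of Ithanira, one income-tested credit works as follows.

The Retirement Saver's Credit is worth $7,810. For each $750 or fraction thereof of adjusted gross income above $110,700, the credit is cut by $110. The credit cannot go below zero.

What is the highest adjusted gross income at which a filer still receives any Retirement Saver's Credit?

$163,200

After 70 increments the reduction is 70 × $110 = $7,700, leaving $110; one more increment wipes it out. Increment 70 ends at excess 70 × $750 = $52,500, so the highest qualifying income is $110,700 + $52,500 = $163,200.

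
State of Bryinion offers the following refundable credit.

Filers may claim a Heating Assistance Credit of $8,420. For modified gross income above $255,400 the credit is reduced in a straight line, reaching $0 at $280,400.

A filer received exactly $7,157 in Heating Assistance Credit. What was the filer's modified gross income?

$7,157 is 7,157/8,420 of the full $8,420, so 1,263/8,420 of the $25,000 range has been used: income = $255,400 + $25,000 × 1,263/8,420 = $259,150.

$259,150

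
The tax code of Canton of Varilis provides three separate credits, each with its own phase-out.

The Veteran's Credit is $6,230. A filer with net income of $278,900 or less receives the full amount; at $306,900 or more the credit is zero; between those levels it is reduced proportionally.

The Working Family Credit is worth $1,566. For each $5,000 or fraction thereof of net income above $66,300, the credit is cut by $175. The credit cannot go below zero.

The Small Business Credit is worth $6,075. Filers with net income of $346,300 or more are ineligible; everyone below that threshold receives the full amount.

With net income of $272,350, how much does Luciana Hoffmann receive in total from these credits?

$12,305

Veteran's Credit: $272,350 is at or below the $278,900 threshold, so the full $6,230 applies.
Working Family Credit: income exceeds $66,300 by $206,050 → 42 increments × $175 = $7,350 ≥ base, so the credit is $0.
Small Business Credit: $272,350 is below the $346,300 cutoff, so the full $6,075 applies.
Total: $6,230 + $0 + $6,075 = $12,305.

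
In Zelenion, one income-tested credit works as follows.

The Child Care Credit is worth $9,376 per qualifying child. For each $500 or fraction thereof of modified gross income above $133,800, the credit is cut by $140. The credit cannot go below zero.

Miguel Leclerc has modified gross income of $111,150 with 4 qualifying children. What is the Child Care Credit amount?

Child Care Credit: base = 4 × $9,376 = $37,504. $111,150 is at or below the $133,800 threshold, so the full $37,504 applies.

$37,504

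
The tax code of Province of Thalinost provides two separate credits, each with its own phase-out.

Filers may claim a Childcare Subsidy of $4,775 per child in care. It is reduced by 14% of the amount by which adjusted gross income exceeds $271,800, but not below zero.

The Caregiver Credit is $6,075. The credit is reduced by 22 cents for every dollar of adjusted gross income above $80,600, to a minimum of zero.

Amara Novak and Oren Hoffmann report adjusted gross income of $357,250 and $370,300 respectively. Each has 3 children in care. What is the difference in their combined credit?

$1,827

Amara ($357,250): Childcare Subsidy: base = 3 × $4,775 = $14,325. 14% of the $85,450 excess over $271,800 is $11,963; credit = $14,325 − $11,963 = $2,362. Caregiver Credit: 22% of the $276,650 excess over $80,600 is $60,863 ≥ base, so the credit is $0. total $2,362 + $0 = $2,362
Oren ($370,300): Childcare Subsidy: base = 3 × $4,775 = $14,325. 14% of the $98,500 excess over $271,800 is $13,790; credit = $14,325 − $13,790 = $535. Caregiver Credit: 22% of the $289,700 excess over $80,600 is $63,734 ≥ base, so the credit is $0. total $535 + $0 = $535
Difference: |$2,362 − $535| = $1,827.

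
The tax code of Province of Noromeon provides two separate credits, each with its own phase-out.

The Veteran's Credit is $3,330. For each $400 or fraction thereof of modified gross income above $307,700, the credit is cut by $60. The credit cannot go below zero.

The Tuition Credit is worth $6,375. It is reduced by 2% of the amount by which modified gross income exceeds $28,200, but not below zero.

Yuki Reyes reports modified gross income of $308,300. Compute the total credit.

$3,983

Veteran's Credit: income exceeds $307,700 by $600, which is 2 full-or-partial $400 increments; reduction = 2 × $60 = $120, leaving $3,210.
Tuition Credit: 2% of the $280,100 excess over $28,200 is $5,602; credit = $6,375 − $5,602 = $773.
Total: $3,210 + $773 = $3,983.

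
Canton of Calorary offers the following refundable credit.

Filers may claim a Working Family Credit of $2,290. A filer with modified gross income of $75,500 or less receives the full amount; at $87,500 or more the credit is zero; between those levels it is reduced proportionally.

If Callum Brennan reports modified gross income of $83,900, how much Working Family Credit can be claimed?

Working Family Credit: $83,900 is $8,400 into a $12,000 phase-out range, leaving 3,600/12,000 of the credit: $2,290 × 3,600/12,000 = $687.

$687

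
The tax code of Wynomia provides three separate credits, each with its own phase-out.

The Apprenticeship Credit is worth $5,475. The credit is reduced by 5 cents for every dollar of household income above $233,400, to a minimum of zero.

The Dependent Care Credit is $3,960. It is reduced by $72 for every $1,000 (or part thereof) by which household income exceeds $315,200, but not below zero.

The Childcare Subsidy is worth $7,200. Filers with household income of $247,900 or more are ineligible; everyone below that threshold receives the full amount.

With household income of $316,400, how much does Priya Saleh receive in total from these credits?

Apprenticeship Credit: 5% of the $83,000 excess over $233,400 is $4,150; credit = $5,475 − $4,150 = $1,325.
Dependent Care Credit: income exceeds $315,200 by $1,200, which is 2 full-or-partial $1,000 increments; reduction = 2 × $72 = $144, leaving $3,816.
Childcare Subsidy: $316,400 meets or exceeds the $247,900 cutoff, so the credit is $0.
Total: $1,325 + $3,816 + $0 = $5,141.

$5,141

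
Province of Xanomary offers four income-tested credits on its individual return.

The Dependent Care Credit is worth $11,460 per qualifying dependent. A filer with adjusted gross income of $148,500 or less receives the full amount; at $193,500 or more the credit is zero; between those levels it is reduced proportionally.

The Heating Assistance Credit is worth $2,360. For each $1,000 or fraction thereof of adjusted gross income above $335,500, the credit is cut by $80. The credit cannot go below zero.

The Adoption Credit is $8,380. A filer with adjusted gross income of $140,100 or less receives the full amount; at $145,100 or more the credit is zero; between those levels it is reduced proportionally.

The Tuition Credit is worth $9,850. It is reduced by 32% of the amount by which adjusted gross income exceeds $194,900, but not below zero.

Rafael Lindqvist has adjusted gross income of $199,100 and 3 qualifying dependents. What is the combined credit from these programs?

$10,866

Dependent Care Credit: base = 3 × $11,460 = $34,380. $199,100 is at or above $193,500, so the credit is $0.
Heating Assistance Credit: $199,100 is at or below the $335,500 threshold, so the full $2,360 applies.
Adoption Credit: $199,100 is at or above $145,100, so the credit is $0.
Tuition Credit: 32% of the $4,200 excess over $194,900 is $1,344; credit = $9,850 − $1,344 = $8,506.
Total: $0 + $2,360 + $0 + $8,506 = $10,866.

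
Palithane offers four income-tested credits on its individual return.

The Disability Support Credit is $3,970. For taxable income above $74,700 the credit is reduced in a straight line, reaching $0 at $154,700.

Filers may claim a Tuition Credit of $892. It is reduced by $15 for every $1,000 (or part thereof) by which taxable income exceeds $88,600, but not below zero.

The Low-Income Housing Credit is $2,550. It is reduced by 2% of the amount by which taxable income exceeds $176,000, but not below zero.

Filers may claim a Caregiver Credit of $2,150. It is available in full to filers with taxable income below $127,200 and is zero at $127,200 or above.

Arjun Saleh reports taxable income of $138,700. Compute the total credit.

$3,471

Disability Support Credit: $138,700 is $64,000 into a $80,000 phase-out range, leaving 16,000/80,000 of the credit: $3,970 × 16,000/80,000 = $794.
Tuition Credit: income exceeds $88,600 by $50,100, which is 51 full-or-partial $1,000 increments; reduction = 51 × $15 = $765, leaving $127.
Low-Income Housing Credit: $138,700 is at or below the $176,000 threshold, so the full $2,550 applies.
Caregiver Credit: $138,700 meets or exceeds the $127,200 cutoff, so the credit is $0.
Total: $794 + $127 + $2,550 + $0 = $3,471.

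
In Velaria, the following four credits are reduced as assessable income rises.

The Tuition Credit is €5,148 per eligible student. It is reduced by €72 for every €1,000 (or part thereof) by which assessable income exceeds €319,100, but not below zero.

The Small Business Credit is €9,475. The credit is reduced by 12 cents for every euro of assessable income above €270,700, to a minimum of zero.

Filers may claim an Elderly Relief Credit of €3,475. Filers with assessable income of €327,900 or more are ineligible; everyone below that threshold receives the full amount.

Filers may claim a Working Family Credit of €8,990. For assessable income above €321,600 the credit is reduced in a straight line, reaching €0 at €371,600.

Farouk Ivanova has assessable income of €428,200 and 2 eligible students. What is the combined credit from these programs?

Tuition Credit: base = 2 × €5,148 = €10,296. income exceeds €319,100 by €109,100, which is 110 full-or-partial €1,000 increments; reduction = 110 × €72 = €7,920, leaving €2,376.
Small Business Credit: 12% of the €157,500 excess over €270,700 is €18,900 ≥ base, so the credit is €0.
Elderly Relief Credit: €428,200 meets or exceeds the €327,900 cutoff, so the credit is €0.
Working Family Credit: €428,200 is at or above €371,600, so the credit is €0.
Total: €2,376 + €0 + €0 + €0 = €2,376.

€2,376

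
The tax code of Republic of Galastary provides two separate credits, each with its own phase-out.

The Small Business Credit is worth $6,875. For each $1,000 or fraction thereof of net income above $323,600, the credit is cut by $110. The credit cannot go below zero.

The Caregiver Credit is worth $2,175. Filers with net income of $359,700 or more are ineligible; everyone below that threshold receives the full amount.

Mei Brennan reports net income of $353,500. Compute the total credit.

Small Business Credit: income exceeds $323,600 by $29,900, which is 30 full-or-partial $1,000 increments; reduction = 30 × $110 = $3,300, leaving $3,575.
Caregiver Credit: $353,500 is below the $359,700 cutoff, so the full $2,175 applies.
Total: $3,575 + $2,175 = $5,750.

$5,750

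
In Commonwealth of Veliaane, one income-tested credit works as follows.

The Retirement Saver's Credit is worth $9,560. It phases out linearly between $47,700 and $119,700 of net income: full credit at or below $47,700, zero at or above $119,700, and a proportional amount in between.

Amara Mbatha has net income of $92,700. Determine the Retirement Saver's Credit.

$3,585

Retirement Saver's Credit: $92,700 is $45,000 into a $72,000 phase-out range, leaving 27,000/72,000 of the credit: $9,560 × 27,000/72,000 = $3,585.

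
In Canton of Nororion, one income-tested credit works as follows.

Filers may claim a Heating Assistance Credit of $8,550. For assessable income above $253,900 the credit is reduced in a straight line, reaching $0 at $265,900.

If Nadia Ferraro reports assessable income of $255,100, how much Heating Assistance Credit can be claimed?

$7,695

Heating Assistance Credit: $255,100 is $1,200 into a $12,000 phase-out range, leaving 10,800/12,000 of the credit: $8,550 × 10,800/12,000 = $7,695.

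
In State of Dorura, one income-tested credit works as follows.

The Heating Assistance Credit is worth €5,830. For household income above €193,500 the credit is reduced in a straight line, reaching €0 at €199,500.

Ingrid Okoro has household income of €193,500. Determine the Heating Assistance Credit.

Heating Assistance Credit: €193,500 is at or below the €193,500 threshold, so the full €5,830 applies.

€5,830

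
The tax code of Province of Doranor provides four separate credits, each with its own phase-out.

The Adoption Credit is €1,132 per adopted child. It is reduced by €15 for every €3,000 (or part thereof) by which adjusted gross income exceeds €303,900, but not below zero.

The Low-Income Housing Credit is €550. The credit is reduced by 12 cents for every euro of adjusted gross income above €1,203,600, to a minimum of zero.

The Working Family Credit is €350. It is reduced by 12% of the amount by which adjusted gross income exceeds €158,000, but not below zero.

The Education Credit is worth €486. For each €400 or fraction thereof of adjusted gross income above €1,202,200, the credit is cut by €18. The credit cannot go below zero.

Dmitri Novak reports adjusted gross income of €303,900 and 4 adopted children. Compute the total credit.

Adoption Credit: base = 4 × €1,132 = €4,528. €303,900 is at or below the €303,900 threshold, so the full €4,528 applies.
Low-Income Housing Credit: €303,900 is at or below the €1,203,600 threshold, so the full €550 applies.
Working Family Credit: 12% of the €145,900 excess over €158,000 is €17,508 ≥ base, so the credit is €0.
Education Credit: €303,900 is at or below the €1,202,200 threshold, so the full €486 applies.
Total: €4,528 + €550 + €0 + €486 = €5,564.

€5,564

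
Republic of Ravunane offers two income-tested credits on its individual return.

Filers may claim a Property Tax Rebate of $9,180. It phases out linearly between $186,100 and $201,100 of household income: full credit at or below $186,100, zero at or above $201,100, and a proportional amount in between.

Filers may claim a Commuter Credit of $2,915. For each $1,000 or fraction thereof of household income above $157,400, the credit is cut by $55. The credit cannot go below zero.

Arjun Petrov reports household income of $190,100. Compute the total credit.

$7,832

Property Tax Rebate: $190,100 is $4,000 into a $15,000 phase-out range, leaving 11,000/15,000 of the credit: $9,180 × 11,000/15,000 = $6,732.
Commuter Credit: income exceeds $157,400 by $32,700, which is 33 full-or-partial $1,000 increments; reduction = 33 × $55 = $1,815, leaving $1,100.
Total: $6,732 + $1,100 = $7,832.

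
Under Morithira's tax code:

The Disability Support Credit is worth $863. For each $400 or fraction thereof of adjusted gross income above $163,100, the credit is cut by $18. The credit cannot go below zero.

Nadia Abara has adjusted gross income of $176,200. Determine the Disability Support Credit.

$269

Disability Support Credit: income exceeds $163,100 by $13,100, which is 33 full-or-partial $400 increments; reduction = 33 × $18 = $594, leaving $269.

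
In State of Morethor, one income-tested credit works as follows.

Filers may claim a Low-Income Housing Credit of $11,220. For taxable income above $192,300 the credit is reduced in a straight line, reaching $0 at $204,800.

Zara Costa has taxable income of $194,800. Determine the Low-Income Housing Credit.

$8,976

Low-Income Housing Credit: $194,800 is $2,500 into a $12,500 phase-out range, leaving 10,000/12,500 of the credit: $11,220 × 10,000/12,500 = $8,976.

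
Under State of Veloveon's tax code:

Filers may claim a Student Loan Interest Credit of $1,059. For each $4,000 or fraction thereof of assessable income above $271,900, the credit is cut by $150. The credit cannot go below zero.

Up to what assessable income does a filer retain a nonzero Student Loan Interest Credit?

After 7 increments the reduction is 7 × $150 = $1,050, leaving $9; one more increment wipes it out. Increment 7 ends at excess 7 × $4,000 = $28,000, so the highest qualifying income is $271,900 + $28,000 = $299,900.

$299,900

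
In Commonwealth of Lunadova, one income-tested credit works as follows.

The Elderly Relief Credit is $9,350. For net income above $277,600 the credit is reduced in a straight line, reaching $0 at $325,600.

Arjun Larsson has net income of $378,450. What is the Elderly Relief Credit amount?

$0

Elderly Relief Credit: $378,450 is at or above $325,600, so the credit is $0.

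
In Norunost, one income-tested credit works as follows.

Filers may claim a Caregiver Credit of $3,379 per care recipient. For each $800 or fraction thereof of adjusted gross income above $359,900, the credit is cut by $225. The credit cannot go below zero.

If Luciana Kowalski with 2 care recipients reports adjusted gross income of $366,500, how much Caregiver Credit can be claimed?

Caregiver Credit: base = 2 × $3,379 = $6,758. income exceeds $359,900 by $6,600, which is 9 full-or-partial $800 increments; reduction = 9 × $225 = $2,025, leaving $4,733.

$4,733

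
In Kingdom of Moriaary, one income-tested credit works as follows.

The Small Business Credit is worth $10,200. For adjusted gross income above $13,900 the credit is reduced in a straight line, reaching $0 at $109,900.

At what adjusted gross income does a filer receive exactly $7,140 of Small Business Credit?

$7,140 is 7,140/10,200 of the full $10,200, so 3,060/10,200 of the $96,000 range has been used: income = $13,900 + $96,000 × 3,060/10,200 = $42,700.

$42,700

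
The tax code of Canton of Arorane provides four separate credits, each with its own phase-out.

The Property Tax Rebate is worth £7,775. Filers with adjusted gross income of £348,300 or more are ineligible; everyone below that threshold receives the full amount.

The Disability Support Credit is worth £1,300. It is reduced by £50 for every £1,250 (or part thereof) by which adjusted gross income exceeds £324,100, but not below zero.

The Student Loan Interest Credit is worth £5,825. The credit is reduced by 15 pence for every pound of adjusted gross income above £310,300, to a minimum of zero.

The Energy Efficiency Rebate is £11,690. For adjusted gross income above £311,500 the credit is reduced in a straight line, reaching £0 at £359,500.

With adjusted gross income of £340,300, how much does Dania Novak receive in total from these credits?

£14,426

Property Tax Rebate: £340,300 is below the £348,300 cutoff, so the full £7,775 applies.
Disability Support Credit: income exceeds £324,100 by £16,200, which is 13 full-or-partial £1,250 increments; reduction = 13 × £50 = £650, leaving £650.
Student Loan Interest Credit: 15% of the £30,000 excess over £310,300 is £4,500; credit = £5,825 − £4,500 = £1,325.
Energy Efficiency Rebate: £340,300 is £28,800 into a £48,000 phase-out range, leaving 19,200/48,000 of the credit: £11,690 × 19,200/48,000 = £4,676.
Total: £7,775 + £650 + £1,325 + £4,676 = £14,426.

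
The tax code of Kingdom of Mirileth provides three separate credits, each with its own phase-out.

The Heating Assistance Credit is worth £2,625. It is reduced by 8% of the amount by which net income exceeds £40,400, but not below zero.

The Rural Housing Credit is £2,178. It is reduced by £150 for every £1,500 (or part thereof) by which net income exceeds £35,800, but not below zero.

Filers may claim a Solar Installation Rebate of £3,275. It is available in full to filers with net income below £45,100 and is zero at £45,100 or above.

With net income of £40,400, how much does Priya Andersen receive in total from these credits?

Heating Assistance Credit: £40,400 is at or below the £40,400 threshold, so the full £2,625 applies.
Rural Housing Credit: income exceeds £35,800 by £4,600, which is 4 full-or-partial £1,500 increments; reduction = 4 × £150 = £600, leaving £1,578.
Solar Installation Rebate: £40,400 is below the £45,100 cutoff, so the full £3,275 applies.
Total: £2,625 + £1,578 + £3,275 = £7,478.

£7,478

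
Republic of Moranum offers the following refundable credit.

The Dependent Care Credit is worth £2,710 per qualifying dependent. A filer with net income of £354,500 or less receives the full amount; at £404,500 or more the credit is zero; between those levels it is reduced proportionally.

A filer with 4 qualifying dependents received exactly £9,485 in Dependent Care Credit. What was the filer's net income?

Full credit = 4 × £2,710 = £10,840.
£9,485 is 9,485/10,840 of the full £10,840, so 1,355/10,840 of the £50,000 range has been used: income = £354,500 + £50,000 × 1,355/10,840 = £360,750.

£360,750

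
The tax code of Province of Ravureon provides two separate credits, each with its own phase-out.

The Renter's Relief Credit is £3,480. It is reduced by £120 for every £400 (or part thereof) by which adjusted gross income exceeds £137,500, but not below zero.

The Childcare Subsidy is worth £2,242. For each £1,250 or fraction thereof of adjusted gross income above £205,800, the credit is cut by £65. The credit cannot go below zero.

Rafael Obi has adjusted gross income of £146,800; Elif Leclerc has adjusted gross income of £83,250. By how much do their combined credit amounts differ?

Rafael (£146,800): Renter's Relief Credit: income exceeds £137,500 by £9,300, which is 24 full-or-partial £400 increments; reduction = 24 × £120 = £2,880, leaving £600. Childcare Subsidy: £146,800 is at or below the £205,800 threshold, so the full £2,242 applies. total £600 + £2,242 = £2,842
Elif (£83,250): Renter's Relief Credit: £83,250 is at or below the £137,500 threshold, so the full £3,480 applies. Childcare Subsidy: £83,250 is at or below the £205,800 threshold, so the full £2,242 applies. total £3,480 + £2,242 = £5,722
Difference: |£2,842 − £5,722| = £2,880.

£2,880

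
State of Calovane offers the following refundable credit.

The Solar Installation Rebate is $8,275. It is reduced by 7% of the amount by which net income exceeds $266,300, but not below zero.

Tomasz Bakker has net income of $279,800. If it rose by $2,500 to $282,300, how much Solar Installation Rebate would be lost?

$175

At $279,800 — 7% of the $13,500 excess over $266,300 is $945; credit = $8,275 − $945 = $7,330.
At $282,300 — 7% of the $16,000 excess over $266,300 is $1,120; credit = $8,275 − $1,120 = $7,155.
Lost: $7,330 − $7,155 = $175.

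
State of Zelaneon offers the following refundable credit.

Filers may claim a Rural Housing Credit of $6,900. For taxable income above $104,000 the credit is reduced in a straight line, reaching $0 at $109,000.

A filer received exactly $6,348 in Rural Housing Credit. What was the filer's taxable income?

$6,348 is 6,348/6,900 of the full $6,900, so 552/6,900 of the $5,000 range has been used: income = $104,000 + $5,000 × 552/6,900 = $104,400.

$104,400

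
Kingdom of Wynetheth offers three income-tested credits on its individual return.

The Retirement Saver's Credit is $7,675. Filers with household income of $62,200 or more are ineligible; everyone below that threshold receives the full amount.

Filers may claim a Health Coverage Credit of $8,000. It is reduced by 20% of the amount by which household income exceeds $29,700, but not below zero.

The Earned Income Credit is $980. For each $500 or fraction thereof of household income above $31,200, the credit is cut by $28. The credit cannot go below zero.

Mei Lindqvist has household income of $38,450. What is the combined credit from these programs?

Retirement Saver's Credit: $38,450 is below the $62,200 cutoff, so the full $7,675 applies.
Health Coverage Credit: 20% of the $8,750 excess over $29,700 is $1,750; credit = $8,000 − $1,750 = $6,250.
Earned Income Credit: income exceeds $31,200 by $7,250, which is 15 full-or-partial $500 increments; reduction = 15 × $28 = $420, leaving $560.
Total: $7,675 + $6,250 + $560 = $14,485.

$14,485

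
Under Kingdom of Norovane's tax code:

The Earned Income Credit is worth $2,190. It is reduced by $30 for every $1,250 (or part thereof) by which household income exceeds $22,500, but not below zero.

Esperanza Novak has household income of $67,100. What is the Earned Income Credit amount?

$1,110

Earned Income Credit: income exceeds $22,500 by $44,600, which is 36 full-or-partial $1,250 increments; reduction = 36 × $30 = $1,080, leaving $1,110.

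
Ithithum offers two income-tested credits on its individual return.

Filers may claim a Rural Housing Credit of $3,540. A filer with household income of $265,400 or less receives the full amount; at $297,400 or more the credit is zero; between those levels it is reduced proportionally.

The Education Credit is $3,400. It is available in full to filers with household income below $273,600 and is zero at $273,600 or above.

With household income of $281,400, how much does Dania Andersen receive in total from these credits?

$1,770

Rural Housing Credit: $281,400 is $16,000 into a $32,000 phase-out range, leaving 16,000/32,000 of the credit: $3,540 × 16,000/32,000 = $1,770.
Education Credit: $281,400 meets or exceeds the $273,600 cutoff, so the credit is $0.
Total: $1,770 + $0 = $1,770.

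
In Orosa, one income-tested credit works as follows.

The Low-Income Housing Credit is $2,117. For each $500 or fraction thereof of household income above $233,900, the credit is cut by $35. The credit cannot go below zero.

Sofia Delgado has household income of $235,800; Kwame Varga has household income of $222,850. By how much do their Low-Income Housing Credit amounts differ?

$140

Sofia ($235,800): Low-Income Housing Credit: income exceeds $233,900 by $1,900, which is 4 full-or-partial $500 increments; reduction = 4 × $35 = $140, leaving $1,977.
Kwame ($222,850): Low-Income Housing Credit: $222,850 is at or below the $233,900 threshold, so the full $2,117 applies.
Difference: |$1,977 − $2,117| = $140.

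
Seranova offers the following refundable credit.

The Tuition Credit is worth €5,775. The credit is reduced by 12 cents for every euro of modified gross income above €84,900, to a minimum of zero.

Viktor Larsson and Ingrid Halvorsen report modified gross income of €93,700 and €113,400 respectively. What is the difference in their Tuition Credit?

€2,364

Viktor (€93,700): Tuition Credit: 12% of the €8,800 excess over €84,900 is €1,056; credit = €5,775 − €1,056 = €4,719.
Ingrid (€113,400): Tuition Credit: 12% of the €28,500 excess over €84,900 is €3,420; credit = €5,775 − €3,420 = €2,355.
Difference: |€4,719 − €2,355| = €2,364.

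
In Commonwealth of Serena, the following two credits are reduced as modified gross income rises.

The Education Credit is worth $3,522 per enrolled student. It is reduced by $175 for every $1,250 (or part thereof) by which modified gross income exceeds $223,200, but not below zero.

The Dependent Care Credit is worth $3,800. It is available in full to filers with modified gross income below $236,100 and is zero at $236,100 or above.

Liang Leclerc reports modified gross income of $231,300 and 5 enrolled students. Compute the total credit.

Education Credit: base = 5 × $3,522 = $17,610. income exceeds $223,200 by $8,100, which is 7 full-or-partial $1,250 increments; reduction = 7 × $175 = $1,225, leaving $16,385.
Dependent Care Credit: $231,300 is below the $236,100 cutoff, so the full $3,800 applies.
Total: $16,385 + $3,800 = $20,185.

$20,185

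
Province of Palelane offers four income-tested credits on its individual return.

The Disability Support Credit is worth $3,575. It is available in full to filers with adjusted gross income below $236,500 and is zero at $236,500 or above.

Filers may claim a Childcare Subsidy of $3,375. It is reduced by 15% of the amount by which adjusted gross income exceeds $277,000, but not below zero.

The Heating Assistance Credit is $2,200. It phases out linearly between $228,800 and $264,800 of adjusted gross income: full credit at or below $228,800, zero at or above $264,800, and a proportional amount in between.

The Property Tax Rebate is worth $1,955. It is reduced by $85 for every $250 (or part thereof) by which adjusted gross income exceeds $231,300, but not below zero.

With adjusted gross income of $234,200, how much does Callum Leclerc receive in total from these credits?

Disability Support Credit: $234,200 is below the $236,500 cutoff, so the full $3,575 applies.
Childcare Subsidy: $234,200 is at or below the $277,000 threshold, so the full $3,375 applies.
Heating Assistance Credit: $234,200 is $5,400 into a $36,000 phase-out range, leaving 30,600/36,000 of the credit: $2,200 × 30,600/36,000 = $1,870.
Property Tax Rebate: income exceeds $231,300 by $2,900, which is 12 full-or-partial $250 increments; reduction = 12 × $85 = $1,020, leaving $935.
Total: $3,575 + $3,375 + $1,870 + $935 = $9,755.

$9,755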